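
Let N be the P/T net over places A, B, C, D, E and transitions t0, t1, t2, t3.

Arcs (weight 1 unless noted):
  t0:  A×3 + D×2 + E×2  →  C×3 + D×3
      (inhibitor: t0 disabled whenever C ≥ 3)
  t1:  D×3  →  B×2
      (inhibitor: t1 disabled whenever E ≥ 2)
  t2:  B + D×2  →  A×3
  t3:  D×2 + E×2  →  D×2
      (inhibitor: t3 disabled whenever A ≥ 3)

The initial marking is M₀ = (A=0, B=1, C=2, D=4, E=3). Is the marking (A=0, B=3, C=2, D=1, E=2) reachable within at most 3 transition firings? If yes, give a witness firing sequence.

NO — not reachable within 3 firings

depth 0: 1 marking
depth 1: 3 markings reached so far
depth 2: 6 markings reached so far
depth 3: 7 markings reached so far
target is not among the 7 markings reachable within 3 steps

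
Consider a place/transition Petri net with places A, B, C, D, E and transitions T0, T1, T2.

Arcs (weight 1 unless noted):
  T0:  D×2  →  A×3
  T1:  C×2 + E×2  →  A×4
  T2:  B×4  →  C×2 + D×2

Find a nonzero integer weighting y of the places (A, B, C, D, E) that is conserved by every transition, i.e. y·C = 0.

y = (A:4, B:7, C:8, D:6, E:0)

Incidence matrix C (rows=places, cols=transitions):
       T0   T1   T2
    A   3    4    0
    B   0    0   -4
    C   0   -2    2
    D  -2    0    2
    E   0   -2    0

Candidate y = [4, 7, 8, 6, 0]; check y·C column-wise:
  col T0: 4·3 + 7·0 + 8·0 + 6·-2 = 0
  col T1: 4·4 + 7·0 + 8·-2 + 6·0 + 0·-2 = 0
  col T2: 4·0 + 7·-4 + 8·2 + 6·2 = 0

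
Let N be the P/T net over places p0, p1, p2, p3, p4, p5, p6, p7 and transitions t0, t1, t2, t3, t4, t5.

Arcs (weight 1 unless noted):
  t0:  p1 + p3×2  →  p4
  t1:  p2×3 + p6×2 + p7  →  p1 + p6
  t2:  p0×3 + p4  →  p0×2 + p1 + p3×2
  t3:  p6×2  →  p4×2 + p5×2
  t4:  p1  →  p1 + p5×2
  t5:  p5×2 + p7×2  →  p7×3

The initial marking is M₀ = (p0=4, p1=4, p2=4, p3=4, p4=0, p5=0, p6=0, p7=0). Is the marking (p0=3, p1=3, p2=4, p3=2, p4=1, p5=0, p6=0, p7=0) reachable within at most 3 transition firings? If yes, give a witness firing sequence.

YES — reachable via ⟨t0, t0, t2⟩ (3 firings)

step 1: fire t0:  (p0=4, p1=4, p2=4, p3=4, p4=0, p5=0, p6=0, p7=0) → (p0=4, p1=3, p2=4, p3=2, p4=1, p5=0, p6=0, p7=0)
step 2: fire t0:  (p0=4, p1=3, p2=4, p3=2, p4=1, p5=0, p6=0, p7=0) → (p0=4, p1=2, p2=4, p3=0, p4=2, p5=0, p6=0, p7=0)
step 3: fire t2:  (p0=4, p1=2, p2=4, p3=0, p4=2, p5=0, p6=0, p7=0) → (p0=3, p1=3, p2=4, p3=2, p4=1, p5=0, p6=0, p7=0)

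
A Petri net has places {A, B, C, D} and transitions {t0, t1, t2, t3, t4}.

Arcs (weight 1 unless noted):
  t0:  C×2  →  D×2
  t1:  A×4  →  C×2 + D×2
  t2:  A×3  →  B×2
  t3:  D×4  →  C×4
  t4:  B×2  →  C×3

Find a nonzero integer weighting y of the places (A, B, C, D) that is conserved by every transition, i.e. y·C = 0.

y = (A:2, B:3, C:2, D:2)

Incidence matrix C (rows=places, cols=transitions):
       t0   t1   t2   t3   t4
    A   0   -4   -3    0    0
    B   0    0    2    0   -2
    C  -2    2    0    4    3
    D   2    2    0   -4    0

Candidate y = [2, 3, 2, 2]; check y·C column-wise:
  col t0: 2·0 + 3·0 + 2·-2 + 2·2 = 0
  col t1: 2·-4 + 3·0 + 2·2 + 2·2 = 0
  col t2: 2·-3 + 3·2 + 2·0 + 2·0 = 0
  col t3: 2·0 + 3·0 + 2·4 + 2·-4 = 0
  col t4: 2·0 + 3·-2 + 2·3 + 2·0 = 0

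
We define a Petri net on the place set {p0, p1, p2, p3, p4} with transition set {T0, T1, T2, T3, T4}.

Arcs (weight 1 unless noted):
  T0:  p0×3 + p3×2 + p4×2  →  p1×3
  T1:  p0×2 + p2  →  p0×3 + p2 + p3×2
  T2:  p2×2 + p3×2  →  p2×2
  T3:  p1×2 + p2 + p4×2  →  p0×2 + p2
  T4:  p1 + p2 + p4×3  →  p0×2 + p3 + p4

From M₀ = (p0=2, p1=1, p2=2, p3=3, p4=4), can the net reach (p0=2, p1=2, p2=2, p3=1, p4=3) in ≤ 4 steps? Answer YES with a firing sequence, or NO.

NO — not reachable within 4 firings

depth 0: 1 marking
depth 1: 4 markings reached so far
depth 2: 10 markings reached so far
depth 3: 20 markings reached so far
depth 4: 32 markings reached so far
target is not among the 32 markings reachable within 4 steps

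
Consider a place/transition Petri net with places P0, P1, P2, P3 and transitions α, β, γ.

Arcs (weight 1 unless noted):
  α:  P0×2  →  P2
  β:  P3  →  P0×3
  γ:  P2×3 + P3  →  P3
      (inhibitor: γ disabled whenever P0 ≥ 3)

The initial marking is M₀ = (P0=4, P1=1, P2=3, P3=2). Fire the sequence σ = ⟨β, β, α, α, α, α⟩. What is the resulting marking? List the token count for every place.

step 1: fire β:  (P0=4, P1=1, P2=3, P3=2) → (P0=7, P1=1, P2=3, P3=1)
step 2: fire β:  (P0=7, P1=1, P2=3, P3=1) → (P0=10, P1=1, P2=3, P3=0)
step 3: fire α:  (P0=10, P1=1, P2=3, P3=0) → (P0=8, P1=1, P2=4, P3=0)
step 4: fire α:  (P0=8, P1=1, P2=4, P3=0) → (P0=6, P1=1, P2=5, P3=0)
step 5: fire α:  (P0=6, P1=1, P2=5, P3=0) → (P0=4, P1=1, P2=6, P3=0)
step 6: fire α:  (P0=4, P1=1, P2=6, P3=0) → (P0=2, P1=1, P2=7, P3=0)

(P0=2, P1=1, P2=7, P3=0)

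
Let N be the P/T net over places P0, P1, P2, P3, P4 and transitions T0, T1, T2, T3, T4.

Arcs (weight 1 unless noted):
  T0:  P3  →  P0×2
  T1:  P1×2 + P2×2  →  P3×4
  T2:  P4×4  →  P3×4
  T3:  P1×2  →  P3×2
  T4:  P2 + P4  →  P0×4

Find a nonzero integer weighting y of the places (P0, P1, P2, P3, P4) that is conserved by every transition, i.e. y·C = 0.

y = (P0:1, P1:2, P2:2, P3:2, P4:2)

Incidence matrix C (rows=places, cols=transitions):
       T0   T1   T2   T3   T4
   P0   2    0    0    0    4
   P1   0   -2    0   -2    0
   P2   0   -2    0    0   -1
   P3  -1    4    4    2    0
   P4   0    0   -4    0   -1

Candidate y = [1, 2, 2, 2, 2]; check y·C column-wise:
  col T0: 1·2 + 2·0 + 2·0 + 2·-1 + 2·0 = 0
  col T1: 1·0 + 2·-2 + 2·-2 + 2·4 + 2·0 = 0
  col T2: 1·0 + 2·0 + 2·0 + 2·4 + 2·-4 = 0
  col T3: 1·0 + 2·-2 + 2·0 + 2·2 + 2·0 = 0
  col T4: 1·4 + 2·0 + 2·-1 + 2·0 + 2·-1 = 0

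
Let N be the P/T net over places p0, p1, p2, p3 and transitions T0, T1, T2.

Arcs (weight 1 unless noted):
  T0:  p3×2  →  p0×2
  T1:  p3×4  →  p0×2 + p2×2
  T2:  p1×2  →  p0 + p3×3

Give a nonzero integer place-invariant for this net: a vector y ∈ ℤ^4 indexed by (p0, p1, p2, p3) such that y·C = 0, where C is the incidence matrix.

y = (p0:1, p1:2, p2:1, p3:1)

Incidence matrix C (rows=places, cols=transitions):
       T0   T1   T2
   p0   2    2    1
   p1   0    0   -2
   p2   0    2    0
   p3  -2   -4    3

Candidate y = [1, 2, 1, 1]; check y·C column-wise:
  col T0: 1·2 + 2·0 + 1·0 + 1·-2 = 0
  col T1: 1·2 + 2·0 + 1·2 + 1·-4 = 0
  col T2: 1·1 + 2·-2 + 1·0 + 1·3 = 0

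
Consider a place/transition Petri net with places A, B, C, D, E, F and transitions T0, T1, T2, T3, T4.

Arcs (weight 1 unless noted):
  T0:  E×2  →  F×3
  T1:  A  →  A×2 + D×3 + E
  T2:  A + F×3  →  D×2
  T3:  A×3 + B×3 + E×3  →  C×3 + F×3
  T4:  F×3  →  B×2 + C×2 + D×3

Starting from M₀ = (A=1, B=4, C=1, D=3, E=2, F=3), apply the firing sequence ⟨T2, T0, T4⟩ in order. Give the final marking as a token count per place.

(A=0, B=6, C=3, D=8, E=0, F=0)

step 1: fire T2:  (A=1, B=4, C=1, D=3, E=2, F=3) → (A=0, B=4, C=1, D=5, E=2, F=0)
step 2: fire T0:  (A=0, B=4, C=1, D=5, E=2, F=0) → (A=0, B=4, C=1, D=5, E=0, F=3)
step 3: fire T4:  (A=0, B=4, C=1, D=5, E=0, F=3) → (A=0, B=6, C=3, D=8, E=0, F=0)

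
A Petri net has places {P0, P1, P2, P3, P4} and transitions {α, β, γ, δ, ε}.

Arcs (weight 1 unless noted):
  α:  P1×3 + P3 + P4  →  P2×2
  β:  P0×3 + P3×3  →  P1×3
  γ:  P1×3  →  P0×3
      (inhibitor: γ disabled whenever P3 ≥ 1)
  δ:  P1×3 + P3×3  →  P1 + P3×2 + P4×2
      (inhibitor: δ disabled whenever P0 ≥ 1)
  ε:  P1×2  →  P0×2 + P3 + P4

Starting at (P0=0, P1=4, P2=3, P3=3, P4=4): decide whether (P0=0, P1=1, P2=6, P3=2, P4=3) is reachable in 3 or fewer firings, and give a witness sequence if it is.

depth 0: 1 marking
depth 1: 4 markings reached so far
depth 2: 6 markings reached so far
depth 3: 7 markings reached so far
target is not among the 7 markings reachable within 3 steps

NO — not reachable within 3 firings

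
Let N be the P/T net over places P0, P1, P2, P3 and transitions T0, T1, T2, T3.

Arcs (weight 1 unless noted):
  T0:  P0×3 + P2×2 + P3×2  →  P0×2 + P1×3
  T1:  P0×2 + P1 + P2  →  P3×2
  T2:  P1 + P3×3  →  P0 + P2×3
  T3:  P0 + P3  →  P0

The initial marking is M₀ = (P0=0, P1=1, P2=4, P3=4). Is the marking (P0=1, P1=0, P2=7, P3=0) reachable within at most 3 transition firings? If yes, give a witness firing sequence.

YES — reachable via ⟨T2, T3⟩ (2 firings)

step 1: fire T2:  (P0=0, P1=1, P2=4, P3=4) → (P0=1, P1=0, P2=7, P3=1)
step 2: fire T3:  (P0=1, P1=0, P2=7, P3=1) → (P0=1, P1=0, P2=7, P3=0)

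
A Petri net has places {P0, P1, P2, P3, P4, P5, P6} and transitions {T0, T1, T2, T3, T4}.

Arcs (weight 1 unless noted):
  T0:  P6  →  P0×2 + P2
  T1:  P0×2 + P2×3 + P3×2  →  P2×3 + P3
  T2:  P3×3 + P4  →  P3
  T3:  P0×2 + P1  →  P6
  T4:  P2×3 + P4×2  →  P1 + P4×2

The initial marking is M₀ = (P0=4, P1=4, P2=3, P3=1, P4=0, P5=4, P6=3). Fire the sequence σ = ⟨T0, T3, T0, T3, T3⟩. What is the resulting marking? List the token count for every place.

step 1: fire T0:  (P0=4, P1=4, P2=3, P3=1, P4=0, P5=4, P6=3) → (P0=6, P1=4, P2=4, P3=1, P4=0, P5=4, P6=2)
step 2: fire T3:  (P0=6, P1=4, P2=4, P3=1, P4=0, P5=4, P6=2) → (P0=4, P1=3, P2=4, P3=1, P4=0, P5=4, P6=3)
step 3: fire T0:  (P0=4, P1=3, P2=4, P3=1, P4=0, P5=4, P6=3) → (P0=6, P1=3, P2=5, P3=1, P4=0, P5=4, P6=2)
step 4: fire T3:  (P0=6, P1=3, P2=5, P3=1, P4=0, P5=4, P6=2) → (P0=4, P1=2, P2=5, P3=1, P4=0, P5=4, P6=3)
step 5: fire T3:  (P0=4, P1=2, P2=5, P3=1, P4=0, P5=4, P6=3) → (P0=2, P1=1, P2=5, P3=1, P4=0, P5=4, P6=4)

(P0=2, P1=1, P2=5, P3=1, P4=0, P5=4, P6=4)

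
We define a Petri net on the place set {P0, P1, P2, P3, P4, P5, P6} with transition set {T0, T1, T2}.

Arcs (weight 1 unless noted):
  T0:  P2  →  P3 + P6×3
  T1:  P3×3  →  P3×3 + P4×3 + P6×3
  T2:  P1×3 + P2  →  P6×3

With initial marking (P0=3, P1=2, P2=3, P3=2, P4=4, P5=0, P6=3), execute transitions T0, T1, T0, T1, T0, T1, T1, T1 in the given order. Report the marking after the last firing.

step 1: fire T0:  (P0=3, P1=2, P2=3, P3=2, P4=4, P5=0, P6=3) → (P0=3, P1=2, P2=2, P3=3, P4=4, P5=0, P6=6)
step 2: fire T1:  (P0=3, P1=2, P2=2, P3=3, P4=4, P5=0, P6=6) → (P0=3, P1=2, P2=2, P3=3, P4=7, P5=0, P6=9)
step 3: fire T0:  (P0=3, P1=2, P2=2, P3=3, P4=7, P5=0, P6=9) → (P0=3, P1=2, P2=1, P3=4, P4=7, P5=0, P6=12)
step 4: fire T1:  (P0=3, P1=2, P2=1, P3=4, P4=7, P5=0, P6=12) → (P0=3, P1=2, P2=1, P3=4, P4=10, P5=0, P6=15)
step 5: fire T0:  (P0=3, P1=2, P2=1, P3=4, P4=10, P5=0, P6=15) → (P0=3, P1=2, P2=0, P3=5, P4=10, P5=0, P6=18)
step 6: fire T1:  (P0=3, P1=2, P2=0, P3=5, P4=10, P5=0, P6=18) → (P0=3, P1=2, P2=0, P3=5, P4=13, P5=0, P6=21)
step 7: fire T1:  (P0=3, P1=2, P2=0, P3=5, P4=13, P5=0, P6=21) → (P0=3, P1=2, P2=0, P3=5, P4=16, P5=0, P6=24)
step 8: fire T1:  (P0=3, P1=2, P2=0, P3=5, P4=16, P5=0, P6=24) → (P0=3, P1=2, P2=0, P3=5, P4=19, P5=0, P6=27)

(P0=3, P1=2, P2=0, P3=5, P4=19, P5=0, P6=27)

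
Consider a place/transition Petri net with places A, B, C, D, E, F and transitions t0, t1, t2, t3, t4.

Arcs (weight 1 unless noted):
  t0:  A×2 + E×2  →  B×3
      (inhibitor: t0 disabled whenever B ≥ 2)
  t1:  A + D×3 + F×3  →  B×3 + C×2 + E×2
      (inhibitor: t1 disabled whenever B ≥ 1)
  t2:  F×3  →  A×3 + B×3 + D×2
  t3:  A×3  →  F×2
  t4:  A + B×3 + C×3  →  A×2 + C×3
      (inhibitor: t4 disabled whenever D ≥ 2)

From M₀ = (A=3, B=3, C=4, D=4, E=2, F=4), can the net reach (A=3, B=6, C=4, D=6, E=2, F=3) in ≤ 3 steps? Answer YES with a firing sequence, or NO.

step 1: fire t2:  (A=3, B=3, C=4, D=4, E=2, F=4) → (A=6, B=6, C=4, D=6, E=2, F=1)
step 2: fire t3:  (A=6, B=6, C=4, D=6, E=2, F=1) → (A=3, B=6, C=4, D=6, E=2, F=3)

YES — reachable via ⟨t2, t3⟩ (2 firings)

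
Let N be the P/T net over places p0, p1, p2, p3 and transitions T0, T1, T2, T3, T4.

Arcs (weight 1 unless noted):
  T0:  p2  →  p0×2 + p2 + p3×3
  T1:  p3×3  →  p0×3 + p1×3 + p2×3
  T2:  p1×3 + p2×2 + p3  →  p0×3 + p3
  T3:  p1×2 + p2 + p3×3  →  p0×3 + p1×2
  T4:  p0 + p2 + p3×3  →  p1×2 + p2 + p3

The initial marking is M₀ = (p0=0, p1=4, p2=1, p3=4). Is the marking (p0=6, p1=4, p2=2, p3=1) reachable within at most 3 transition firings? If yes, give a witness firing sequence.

YES — reachable via ⟨T1, T2⟩ (2 firings)

step 1: fire T1:  (p0=0, p1=4, p2=1, p3=4) → (p0=3, p1=7, p2=4, p3=1)
step 2: fire T2:  (p0=3, p1=7, p2=4, p3=1) → (p0=6, p1=4, p2=2, p3=1)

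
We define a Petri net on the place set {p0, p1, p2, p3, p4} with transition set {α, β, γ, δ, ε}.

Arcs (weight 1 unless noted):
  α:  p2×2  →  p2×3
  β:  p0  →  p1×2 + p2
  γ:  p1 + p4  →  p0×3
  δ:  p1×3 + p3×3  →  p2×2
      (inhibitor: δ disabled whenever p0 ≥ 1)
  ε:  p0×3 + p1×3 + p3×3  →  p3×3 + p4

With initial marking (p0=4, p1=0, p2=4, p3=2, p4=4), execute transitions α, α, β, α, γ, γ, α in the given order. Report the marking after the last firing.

step 1: fire α:  (p0=4, p1=0, p2=4, p3=2, p4=4) → (p0=4, p1=0, p2=5, p3=2, p4=4)
step 2: fire α:  (p0=4, p1=0, p2=5, p3=2, p4=4) → (p0=4, p1=0, p2=6, p3=2, p4=4)
step 3: fire β:  (p0=4, p1=0, p2=6, p3=2, p4=4) → (p0=3, p1=2, p2=7, p3=2, p4=4)
step 4: fire α:  (p0=3, p1=2, p2=7, p3=2, p4=4) → (p0=3, p1=2, p2=8, p3=2, p4=4)
step 5: fire γ:  (p0=3, p1=2, p2=8, p3=2, p4=4) → (p0=6, p1=1, p2=8, p3=2, p4=3)
step 6: fire γ:  (p0=6, p1=1, p2=8, p3=2, p4=3) → (p0=9, p1=0, p2=8, p3=2, p4=2)
step 7: fire α:  (p0=9, p1=0, p2=8, p3=2, p4=2) → (p0=9, p1=0, p2=9, p3=2, p4=2)

(p0=9, p1=0, p2=9, p3=2, p4=2)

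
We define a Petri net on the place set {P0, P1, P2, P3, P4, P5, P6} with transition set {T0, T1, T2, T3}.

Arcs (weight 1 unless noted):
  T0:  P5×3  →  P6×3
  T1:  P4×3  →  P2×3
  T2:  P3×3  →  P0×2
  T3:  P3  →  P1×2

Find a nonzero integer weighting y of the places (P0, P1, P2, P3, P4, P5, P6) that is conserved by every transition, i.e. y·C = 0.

Incidence matrix C (rows=places, cols=transitions):
       T0   T1   T2   T3
   P0   0    0    2    0
   P1   0    0    0    2
   P2   0    3    0    0
   P3   0    0   -3   -1
   P4   0   -3    0    0
   P5  -3    0    0    0
   P6   3    0    0    0

Candidate y = [3, 1, 0, 2, 0, 0, 0]; check y·C column-wise:
  col T0: 3·0 + 1·0 + 2·0 + 0·-3 + 0·3 = 0
  col T1: 3·0 + 1·0 + 0·3 + 2·0 + 0·-3 = 0
  col T2: 3·2 + 1·0 + 2·-3 = 0
  col T3: 3·0 + 1·2 + 2·-1 = 0

y = (P0:3, P1:1, P2:0, P3:2, P4:0, P5:0, P6:0)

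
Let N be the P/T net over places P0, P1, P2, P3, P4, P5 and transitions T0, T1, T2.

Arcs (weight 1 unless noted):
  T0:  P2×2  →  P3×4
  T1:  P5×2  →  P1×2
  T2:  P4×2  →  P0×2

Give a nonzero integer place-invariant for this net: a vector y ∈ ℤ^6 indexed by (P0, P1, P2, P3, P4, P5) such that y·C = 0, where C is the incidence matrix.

y = (P0:0, P1:0, P2:2, P3:1, P4:0, P5:0)

Incidence matrix C (rows=places, cols=transitions):
       T0   T1   T2
   P0   0    0    2
   P1   0    2    0
   P2  -2    0    0
   P3   4    0    0
   P4   0    0   -2
   P5   0   -2    0

Candidate y = [0, 0, 2, 1, 0, 0]; check y·C column-wise:
  col T0: 2·-2 + 1·4 = 0
  col T1: 0·2 + 2·0 + 1·0 + 0·-2 = 0
  col T2: 0·2 + 2·0 + 1·0 + 0·-2 = 0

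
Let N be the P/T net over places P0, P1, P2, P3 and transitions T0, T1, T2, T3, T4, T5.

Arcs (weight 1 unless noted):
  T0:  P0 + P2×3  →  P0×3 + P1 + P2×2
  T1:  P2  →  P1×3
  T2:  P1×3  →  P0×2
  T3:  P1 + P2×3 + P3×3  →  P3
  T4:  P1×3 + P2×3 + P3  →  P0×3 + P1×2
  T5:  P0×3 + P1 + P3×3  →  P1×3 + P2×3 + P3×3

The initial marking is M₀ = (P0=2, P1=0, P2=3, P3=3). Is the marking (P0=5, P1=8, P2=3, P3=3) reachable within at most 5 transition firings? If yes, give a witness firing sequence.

depth 0: 1 marking
depth 1: 3 markings reached so far
depth 2: 7 markings reached so far
depth 3: 16 markings reached so far
depth 4: 30 markings reached so far
depth 5: 60 markings reached so far
target is not among the 60 markings reachable within 5 steps

NO — not reachable within 5 firings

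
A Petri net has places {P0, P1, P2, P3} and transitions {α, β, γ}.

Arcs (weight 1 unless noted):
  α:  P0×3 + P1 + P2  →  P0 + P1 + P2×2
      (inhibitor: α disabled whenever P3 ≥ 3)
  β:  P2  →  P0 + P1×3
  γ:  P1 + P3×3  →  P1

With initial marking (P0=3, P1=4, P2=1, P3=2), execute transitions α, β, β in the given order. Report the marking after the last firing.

(P0=3, P1=10, P2=0, P3=2)

step 1: fire α:  (P0=3, P1=4, P2=1, P3=2) → (P0=1, P1=4, P2=2, P3=2)
step 2: fire β:  (P0=1, P1=4, P2=2, P3=2) → (P0=2, P1=7, P2=1, P3=2)
step 3: fire β:  (P0=2, P1=7, P2=1, P3=2) → (P0=3, P1=10, P2=0, P3=2)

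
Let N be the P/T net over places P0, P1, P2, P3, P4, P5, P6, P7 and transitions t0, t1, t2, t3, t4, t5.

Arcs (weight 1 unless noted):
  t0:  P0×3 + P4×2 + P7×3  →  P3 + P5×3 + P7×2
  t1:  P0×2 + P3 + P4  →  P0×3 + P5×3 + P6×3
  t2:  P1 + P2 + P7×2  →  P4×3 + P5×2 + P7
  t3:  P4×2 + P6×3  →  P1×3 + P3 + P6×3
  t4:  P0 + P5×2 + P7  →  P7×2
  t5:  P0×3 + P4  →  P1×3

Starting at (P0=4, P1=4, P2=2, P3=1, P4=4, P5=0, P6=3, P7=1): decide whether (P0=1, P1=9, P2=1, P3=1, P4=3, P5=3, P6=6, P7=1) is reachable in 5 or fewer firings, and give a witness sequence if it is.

YES — reachable via ⟨t1, t3, t4, t2, t5⟩ (5 firings)

step 1: fire t1:  (P0=4, P1=4, P2=2, P3=1, P4=4, P5=0, P6=3, P7=1) → (P0=5, P1=4, P2=2, P3=0, P4=3, P5=3, P6=6, P7=1)
step 2: fire t3:  (P0=5, P1=4, P2=2, P3=0, P4=3, P5=3, P6=6, P7=1) → (P0=5, P1=7, P2=2, P3=1, P4=1, P5=3, P6=6, P7=1)
step 3: fire t4:  (P0=5, P1=7, P2=2, P3=1, P4=1, P5=3, P6=6, P7=1) → (P0=4, P1=7, P2=2, P3=1, P4=1, P5=1, P6=6, P7=2)
step 4: fire t2:  (P0=4, P1=7, P2=2, P3=1, P4=1, P5=1, P6=6, P7=2) → (P0=4, P1=6, P2=1, P3=1, P4=4, P5=3, P6=6, P7=1)
step 5: fire t5:  (P0=4, P1=6, P2=1, P3=1, P4=4, P5=3, P6=6, P7=1) → (P0=1, P1=9, P2=1, P3=1, P4=3, P5=3, P6=6, P7=1)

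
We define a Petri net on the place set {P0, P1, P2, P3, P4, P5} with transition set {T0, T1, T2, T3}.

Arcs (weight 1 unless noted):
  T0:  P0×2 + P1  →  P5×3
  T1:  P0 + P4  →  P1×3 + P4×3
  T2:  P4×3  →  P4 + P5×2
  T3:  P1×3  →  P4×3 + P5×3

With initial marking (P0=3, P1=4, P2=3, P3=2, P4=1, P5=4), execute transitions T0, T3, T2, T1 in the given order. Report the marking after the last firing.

(P0=0, P1=3, P2=3, P3=2, P4=4, P5=12)

step 1: fire T0:  (P0=3, P1=4, P2=3, P3=2, P4=1, P5=4) → (P0=1, P1=3, P2=3, P3=2, P4=1, P5=7)
step 2: fire T3:  (P0=1, P1=3, P2=3, P3=2, P4=1, P5=7) → (P0=1, P1=0, P2=3, P3=2, P4=4, P5=10)
step 3: fire T2:  (P0=1, P1=0, P2=3, P3=2, P4=4, P5=10) → (P0=1, P1=0, P2=3, P3=2, P4=2, P5=12)
step 4: fire T1:  (P0=1, P1=0, P2=3, P3=2, P4=2, P5=12) → (P0=0, P1=3, P2=3, P3=2, P4=4, P5=12)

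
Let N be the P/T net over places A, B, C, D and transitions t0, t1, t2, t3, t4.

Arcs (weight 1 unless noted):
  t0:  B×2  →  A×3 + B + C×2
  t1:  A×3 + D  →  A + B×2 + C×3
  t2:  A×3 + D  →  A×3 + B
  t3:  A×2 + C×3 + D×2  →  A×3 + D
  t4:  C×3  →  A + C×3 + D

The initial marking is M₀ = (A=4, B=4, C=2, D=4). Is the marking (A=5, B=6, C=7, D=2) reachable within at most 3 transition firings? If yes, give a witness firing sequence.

step 1: fire t0:  (A=4, B=4, C=2, D=4) → (A=7, B=3, C=4, D=4)
step 2: fire t1:  (A=7, B=3, C=4, D=4) → (A=5, B=5, C=7, D=3)
step 3: fire t2:  (A=5, B=5, C=7, D=3) → (A=5, B=6, C=7, D=2)

YES — reachable via ⟨t0, t1, t2⟩ (3 firings)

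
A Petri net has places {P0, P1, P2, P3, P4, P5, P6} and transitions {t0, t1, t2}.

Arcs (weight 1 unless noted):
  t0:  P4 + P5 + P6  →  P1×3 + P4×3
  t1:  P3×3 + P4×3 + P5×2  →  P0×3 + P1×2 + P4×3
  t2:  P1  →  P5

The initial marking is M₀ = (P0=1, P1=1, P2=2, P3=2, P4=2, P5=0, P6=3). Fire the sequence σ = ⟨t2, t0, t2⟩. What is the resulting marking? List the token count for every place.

step 1: fire t2:  (P0=1, P1=1, P2=2, P3=2, P4=2, P5=0, P6=3) → (P0=1, P1=0, P2=2, P3=2, P4=2, P5=1, P6=3)
step 2: fire t0:  (P0=1, P1=0, P2=2, P3=2, P4=2, P5=1, P6=3) → (P0=1, P1=3, P2=2, P3=2, P4=4, P5=0, P6=2)
step 3: fire t2:  (P0=1, P1=3, P2=2, P3=2, P4=4, P5=0, P6=2) → (P0=1, P1=2, P2=2, P3=2, P4=4, P5=1, P6=2)

(P0=1, P1=2, P2=2, P3=2, P4=4, P5=1, P6=2)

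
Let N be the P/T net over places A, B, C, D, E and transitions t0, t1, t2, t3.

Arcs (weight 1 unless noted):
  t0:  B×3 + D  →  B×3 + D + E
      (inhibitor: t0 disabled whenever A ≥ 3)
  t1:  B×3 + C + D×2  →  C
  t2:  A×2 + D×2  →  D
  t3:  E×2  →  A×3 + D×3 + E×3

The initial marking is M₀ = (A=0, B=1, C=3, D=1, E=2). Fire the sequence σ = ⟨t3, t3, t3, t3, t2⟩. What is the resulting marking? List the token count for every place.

(A=10, B=1, C=3, D=12, E=6)

step 1: fire t3:  (A=0, B=1, C=3, D=1, E=2) → (A=3, B=1, C=3, D=4, E=3)
step 2: fire t3:  (A=3, B=1, C=3, D=4, E=3) → (A=6, B=1, C=3, D=7, E=4)
step 3: fire t3:  (A=6, B=1, C=3, D=7, E=4) → (A=9, B=1, C=3, D=10, E=5)
step 4: fire t3:  (A=9, B=1, C=3, D=10, E=5) → (A=12, B=1, C=3, D=13, E=6)
step 5: fire t2:  (A=12, B=1, C=3, D=13, E=6) → (A=10, B=1, C=3, D=12, E=6)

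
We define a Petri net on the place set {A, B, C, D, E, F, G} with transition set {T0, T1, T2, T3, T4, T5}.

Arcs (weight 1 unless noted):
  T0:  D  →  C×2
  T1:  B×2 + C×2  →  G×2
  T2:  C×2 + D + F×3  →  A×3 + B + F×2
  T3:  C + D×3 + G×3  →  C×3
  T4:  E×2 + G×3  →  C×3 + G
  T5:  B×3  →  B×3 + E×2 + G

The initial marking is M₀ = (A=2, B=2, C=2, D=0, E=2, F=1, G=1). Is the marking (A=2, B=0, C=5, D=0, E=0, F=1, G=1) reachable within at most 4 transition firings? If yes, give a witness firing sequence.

NO — not reachable within 4 firings

depth 0: 1 marking
depth 1: 2 markings reached so far
depth 2: 3 markings reached so far
depth 3: 3 markings reached so far
(frontier empty at depth 3; search complete)
target is not among the 3 markings reachable within 4 steps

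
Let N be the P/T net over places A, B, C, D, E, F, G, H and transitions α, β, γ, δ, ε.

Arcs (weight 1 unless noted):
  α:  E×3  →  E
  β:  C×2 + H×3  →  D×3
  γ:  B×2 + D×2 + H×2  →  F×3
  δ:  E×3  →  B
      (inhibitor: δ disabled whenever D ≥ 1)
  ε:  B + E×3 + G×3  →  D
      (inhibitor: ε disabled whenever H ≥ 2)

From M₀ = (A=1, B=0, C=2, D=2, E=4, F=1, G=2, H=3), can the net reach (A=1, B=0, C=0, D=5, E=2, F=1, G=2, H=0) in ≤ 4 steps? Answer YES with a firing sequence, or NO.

step 1: fire α:  (A=1, B=0, C=2, D=2, E=4, F=1, G=2, H=3) → (A=1, B=0, C=2, D=2, E=2, F=1, G=2, H=3)
step 2: fire β:  (A=1, B=0, C=2, D=2, E=2, F=1, G=2, H=3) → (A=1, B=0, C=0, D=5, E=2, F=1, G=2, H=0)

YES — reachable via ⟨α, β⟩ (2 firings)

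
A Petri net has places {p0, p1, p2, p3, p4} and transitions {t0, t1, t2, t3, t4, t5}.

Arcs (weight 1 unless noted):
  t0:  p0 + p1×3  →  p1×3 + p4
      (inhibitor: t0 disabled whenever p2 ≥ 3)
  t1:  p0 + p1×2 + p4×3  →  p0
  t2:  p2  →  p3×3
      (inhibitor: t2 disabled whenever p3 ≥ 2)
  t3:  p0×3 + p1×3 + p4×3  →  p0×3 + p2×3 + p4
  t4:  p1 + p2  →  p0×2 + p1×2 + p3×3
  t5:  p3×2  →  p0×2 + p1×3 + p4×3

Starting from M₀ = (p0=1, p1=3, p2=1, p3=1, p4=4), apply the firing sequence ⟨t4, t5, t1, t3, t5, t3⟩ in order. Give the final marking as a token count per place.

(p0=7, p1=2, p2=6, p3=0, p4=3)

step 1: fire t4:  (p0=1, p1=3, p2=1, p3=1, p4=4) → (p0=3, p1=4, p2=0, p3=4, p4=4)
step 2: fire t5:  (p0=3, p1=4, p2=0, p3=4, p4=4) → (p0=5, p1=7, p2=0, p3=2, p4=7)
step 3: fire t1:  (p0=5, p1=7, p2=0, p3=2, p4=7) → (p0=5, p1=5, p2=0, p3=2, p4=4)
step 4: fire t3:  (p0=5, p1=5, p2=0, p3=2, p4=4) → (p0=5, p1=2, p2=3, p3=2, p4=2)
step 5: fire t5:  (p0=5, p1=2, p2=3, p3=2, p4=2) → (p0=7, p1=5, p2=3, p3=0, p4=5)
step 6: fire t3:  (p0=7, p1=5, p2=3, p3=0, p4=5) → (p0=7, p1=2, p2=6, p3=0, p4=3)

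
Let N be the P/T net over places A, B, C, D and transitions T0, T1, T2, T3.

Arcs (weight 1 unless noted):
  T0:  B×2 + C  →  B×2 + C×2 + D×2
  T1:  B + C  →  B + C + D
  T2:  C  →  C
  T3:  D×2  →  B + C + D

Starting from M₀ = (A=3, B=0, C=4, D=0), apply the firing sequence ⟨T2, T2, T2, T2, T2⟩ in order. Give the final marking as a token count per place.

(A=3, B=0, C=4, D=0)

step 1: fire T2:  (A=3, B=0, C=4, D=0) → (A=3, B=0, C=4, D=0)
step 2: fire T2:  (A=3, B=0, C=4, D=0) → (A=3, B=0, C=4, D=0)
step 3: fire T2:  (A=3, B=0, C=4, D=0) → (A=3, B=0, C=4, D=0)
step 4: fire T2:  (A=3, B=0, C=4, D=0) → (A=3, B=0, C=4, D=0)
step 5: fire T2:  (A=3, B=0, C=4, D=0) → (A=3, B=0, C=4, D=0)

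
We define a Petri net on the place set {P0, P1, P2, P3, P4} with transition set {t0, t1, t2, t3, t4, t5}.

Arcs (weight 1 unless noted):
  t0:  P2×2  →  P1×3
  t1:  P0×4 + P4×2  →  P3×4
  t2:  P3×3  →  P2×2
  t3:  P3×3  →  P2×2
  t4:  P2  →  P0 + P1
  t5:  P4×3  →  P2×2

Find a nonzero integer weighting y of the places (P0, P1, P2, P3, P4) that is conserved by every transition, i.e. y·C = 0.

Incidence matrix C (rows=places, cols=transitions):
       t0   t1   t2   t3   t4   t5
   P0   0   -4    0    0    1    0
   P1   3    0    0    0    1    0
   P2  -2    0    2    2   -1    2
   P3   0    4   -3   -3    0    0
   P4   0   -2    0    0    0   -3

Candidate y = [1, 2, 3, 2, 2]; check y·C column-wise:
  col t0: 1·0 + 2·3 + 3·-2 + 2·0 + 2·0 = 0
  col t1: 1·-4 + 2·0 + 3·0 + 2·4 + 2·-2 = 0
  col t2: 1·0 + 2·0 + 3·2 + 2·-3 + 2·0 = 0
  col t3: 1·0 + 2·0 + 3·2 + 2·-3 + 2·0 = 0
  col t4: 1·1 + 2·1 + 3·-1 + 2·0 + 2·0 = 0
  col t5: 1·0 + 2·0 + 3·2 + 2·0 + 2·-3 = 0

y = (P0:1, P1:2, P2:3, P3:2, P4:2)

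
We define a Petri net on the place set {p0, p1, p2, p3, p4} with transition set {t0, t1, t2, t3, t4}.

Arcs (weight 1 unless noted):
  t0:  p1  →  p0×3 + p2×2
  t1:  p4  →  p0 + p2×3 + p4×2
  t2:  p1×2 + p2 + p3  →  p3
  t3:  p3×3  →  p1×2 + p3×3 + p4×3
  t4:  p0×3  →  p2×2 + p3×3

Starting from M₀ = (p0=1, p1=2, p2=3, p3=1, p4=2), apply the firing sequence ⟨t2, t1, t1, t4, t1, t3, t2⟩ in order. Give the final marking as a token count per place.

step 1: fire t2:  (p0=1, p1=2, p2=3, p3=1, p4=2) → (p0=1, p1=0, p2=2, p3=1, p4=2)
step 2: fire t1:  (p0=1, p1=0, p2=2, p3=1, p4=2) → (p0=2, p1=0, p2=5, p3=1, p4=3)
step 3: fire t1:  (p0=2, p1=0, p2=5, p3=1, p4=3) → (p0=3, p1=0, p2=8, p3=1, p4=4)
step 4: fire t4:  (p0=3, p1=0, p2=8, p3=1, p4=4) → (p0=0, p1=0, p2=10, p3=4, p4=4)
step 5: fire t1:  (p0=0, p1=0, p2=10, p3=4, p4=4) → (p0=1, p1=0, p2=13, p3=4, p4=5)
step 6: fire t3:  (p0=1, p1=0, p2=13, p3=4, p4=5) → (p0=1, p1=2, p2=13, p3=4, p4=8)
step 7: fire t2:  (p0=1, p1=2, p2=13, p3=4, p4=8) → (p0=1, p1=0, p2=12, p3=4, p4=8)

(p0=1, p1=0, p2=12, p3=4, p4=8)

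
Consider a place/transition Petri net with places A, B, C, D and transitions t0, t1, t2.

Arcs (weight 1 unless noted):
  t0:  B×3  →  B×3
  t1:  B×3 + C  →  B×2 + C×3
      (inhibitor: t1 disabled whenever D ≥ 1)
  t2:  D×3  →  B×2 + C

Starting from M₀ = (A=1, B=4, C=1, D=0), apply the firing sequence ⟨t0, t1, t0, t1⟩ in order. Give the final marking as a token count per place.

(A=1, B=2, C=5, D=0)

step 1: fire t0:  (A=1, B=4, C=1, D=0) → (A=1, B=4, C=1, D=0)
step 2: fire t1:  (A=1, B=4, C=1, D=0) → (A=1, B=3, C=3, D=0)
step 3: fire t0:  (A=1, B=3, C=3, D=0) → (A=1, B=3, C=3, D=0)
step 4: fire t1:  (A=1, B=3, C=3, D=0) → (A=1, B=2, C=5, D=0)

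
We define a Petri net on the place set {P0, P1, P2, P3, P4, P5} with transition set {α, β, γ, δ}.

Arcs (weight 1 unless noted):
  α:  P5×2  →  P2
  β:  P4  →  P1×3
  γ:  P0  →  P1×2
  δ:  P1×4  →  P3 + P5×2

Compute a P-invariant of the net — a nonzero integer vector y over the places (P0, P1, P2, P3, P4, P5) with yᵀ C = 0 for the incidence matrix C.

Incidence matrix C (rows=places, cols=transitions):
        α    β    γ    δ
   P0   0    0   -1    0
   P1   0    3    2   -4
   P2   1    0    0    0
   P3   0    0    0    1
   P4   0   -1    0    0
   P5  -2    0    0    2

Candidate y = [2, 1, 0, 4, 3, 0]; check y·C column-wise:
  col α: 2·0 + 1·0 + 0·1 + 4·0 + 3·0 + 0·-2 = 0
  col β: 2·0 + 1·3 + 4·0 + 3·-1 = 0
  col γ: 2·-1 + 1·2 + 4·0 + 3·0 = 0
  col δ: 2·0 + 1·-4 + 4·1 + 3·0 + 0·2 = 0

y = (P0:2, P1:1, P2:0, P3:4, P4:3, P5:0)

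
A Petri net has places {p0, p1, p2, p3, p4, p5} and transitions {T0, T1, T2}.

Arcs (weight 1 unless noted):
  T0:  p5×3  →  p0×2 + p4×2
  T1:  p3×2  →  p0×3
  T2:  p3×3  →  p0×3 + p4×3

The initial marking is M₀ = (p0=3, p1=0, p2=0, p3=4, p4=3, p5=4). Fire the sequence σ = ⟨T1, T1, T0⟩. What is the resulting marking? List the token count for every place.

(p0=11, p1=0, p2=0, p3=0, p4=5, p5=1)

step 1: fire T1:  (p0=3, p1=0, p2=0, p3=4, p4=3, p5=4) → (p0=6, p1=0, p2=0, p3=2, p4=3, p5=4)
step 2: fire T1:  (p0=6, p1=0, p2=0, p3=2, p4=3, p5=4) → (p0=9, p1=0, p2=0, p3=0, p4=3, p5=4)
step 3: fire T0:  (p0=9, p1=0, p2=0, p3=0, p4=3, p5=4) → (p0=11, p1=0, p2=0, p3=0, p4=5, p5=1)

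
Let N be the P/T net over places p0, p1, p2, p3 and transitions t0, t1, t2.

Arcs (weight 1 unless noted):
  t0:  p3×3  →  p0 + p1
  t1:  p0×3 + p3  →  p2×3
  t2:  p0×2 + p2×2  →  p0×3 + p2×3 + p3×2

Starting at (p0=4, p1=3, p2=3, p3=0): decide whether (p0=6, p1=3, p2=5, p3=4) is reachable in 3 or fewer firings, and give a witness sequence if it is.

step 1: fire t2:  (p0=4, p1=3, p2=3, p3=0) → (p0=5, p1=3, p2=4, p3=2)
step 2: fire t2:  (p0=5, p1=3, p2=4, p3=2) → (p0=6, p1=3, p2=5, p3=4)

YES — reachable via ⟨t2, t2⟩ (2 firings)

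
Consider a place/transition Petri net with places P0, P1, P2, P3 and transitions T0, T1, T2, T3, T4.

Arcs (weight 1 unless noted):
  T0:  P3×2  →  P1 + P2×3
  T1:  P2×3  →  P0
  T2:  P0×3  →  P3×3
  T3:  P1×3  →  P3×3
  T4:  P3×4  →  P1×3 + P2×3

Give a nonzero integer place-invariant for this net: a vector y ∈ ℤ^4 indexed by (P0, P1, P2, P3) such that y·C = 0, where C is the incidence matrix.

y = (P0:3, P1:3, P2:1, P3:3)

Incidence matrix C (rows=places, cols=transitions):
       T0   T1   T2   T3   T4
   P0   0    1   -3    0    0
   P1   1    0    0   -3    3
   P2   3   -3    0    0    3
   P3  -2    0    3    3   -4

Candidate y = [3, 3, 1, 3]; check y·C column-wise:
  col T0: 3·0 + 3·1 + 1·3 + 3·-2 = 0
  col T1: 3·1 + 3·0 + 1·-3 + 3·0 = 0
  col T2: 3·-3 + 3·0 + 1·0 + 3·3 = 0
  col T3: 3·0 + 3·-3 + 1·0 + 3·3 = 0
  col T4: 3·0 + 3·3 + 1·3 + 3·-4 = 0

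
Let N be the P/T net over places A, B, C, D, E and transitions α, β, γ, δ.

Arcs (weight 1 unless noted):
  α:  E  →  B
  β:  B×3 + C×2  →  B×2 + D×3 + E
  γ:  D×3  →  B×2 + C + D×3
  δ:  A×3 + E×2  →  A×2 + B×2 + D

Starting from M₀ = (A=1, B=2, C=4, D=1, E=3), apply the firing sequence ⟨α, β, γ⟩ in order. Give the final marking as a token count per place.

step 1: fire α:  (A=1, B=2, C=4, D=1, E=3) → (A=1, B=3, C=4, D=1, E=2)
step 2: fire β:  (A=1, B=3, C=4, D=1, E=2) → (A=1, B=2, C=2, D=4, E=3)
step 3: fire γ:  (A=1, B=2, C=2, D=4, E=3) → (A=1, B=4, C=3, D=4, E=3)

(A=1, B=4, C=3, D=4, E=3)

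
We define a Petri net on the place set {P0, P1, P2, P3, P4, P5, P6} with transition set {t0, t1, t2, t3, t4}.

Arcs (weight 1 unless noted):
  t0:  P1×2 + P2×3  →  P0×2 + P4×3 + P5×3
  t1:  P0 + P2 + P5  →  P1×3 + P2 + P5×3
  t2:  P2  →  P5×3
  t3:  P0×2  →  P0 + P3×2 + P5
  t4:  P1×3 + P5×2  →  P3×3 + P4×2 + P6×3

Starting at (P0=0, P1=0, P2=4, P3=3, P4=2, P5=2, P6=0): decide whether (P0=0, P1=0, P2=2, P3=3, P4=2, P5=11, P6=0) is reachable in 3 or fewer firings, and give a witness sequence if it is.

NO — not reachable within 3 firings

depth 0: 1 marking
depth 1: 2 markings reached so far
depth 2: 3 markings reached so far
depth 3: 4 markings reached so far
target is not among the 4 markings reachable within 3 steps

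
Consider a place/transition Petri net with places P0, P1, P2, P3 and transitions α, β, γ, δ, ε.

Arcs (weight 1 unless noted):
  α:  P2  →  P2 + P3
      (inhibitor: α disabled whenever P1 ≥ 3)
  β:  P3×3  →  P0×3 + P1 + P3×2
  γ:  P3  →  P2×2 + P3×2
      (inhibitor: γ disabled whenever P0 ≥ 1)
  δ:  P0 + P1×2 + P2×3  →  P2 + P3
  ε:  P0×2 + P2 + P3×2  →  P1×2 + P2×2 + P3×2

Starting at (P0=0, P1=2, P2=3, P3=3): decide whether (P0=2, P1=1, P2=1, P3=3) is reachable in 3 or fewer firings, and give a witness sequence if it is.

YES — reachable via ⟨β, δ⟩ (2 firings)

step 1: fire β:  (P0=0, P1=2, P2=3, P3=3) → (P0=3, P1=3, P2=3, P3=2)
step 2: fire δ:  (P0=3, P1=3, P2=3, P3=2) → (P0=2, P1=1, P2=1, P3=3)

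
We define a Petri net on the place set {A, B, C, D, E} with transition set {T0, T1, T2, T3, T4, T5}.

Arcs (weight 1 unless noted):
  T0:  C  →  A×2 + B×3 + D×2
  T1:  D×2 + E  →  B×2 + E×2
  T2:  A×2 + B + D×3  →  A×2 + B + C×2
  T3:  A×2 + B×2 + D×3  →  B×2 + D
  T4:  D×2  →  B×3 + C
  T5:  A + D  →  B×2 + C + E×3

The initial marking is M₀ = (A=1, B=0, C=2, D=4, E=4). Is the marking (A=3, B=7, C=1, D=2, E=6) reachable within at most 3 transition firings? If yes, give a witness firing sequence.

YES — reachable via ⟨T0, T1, T1⟩ (3 firings)

step 1: fire T0:  (A=1, B=0, C=2, D=4, E=4) → (A=3, B=3, C=1, D=6, E=4)
step 2: fire T1:  (A=3, B=3, C=1, D=6, E=4) → (A=3, B=5, C=1, D=4, E=5)
step 3: fire T1:  (A=3, B=5, C=1, D=4, E=5) → (A=3, B=7, C=1, D=2, E=6)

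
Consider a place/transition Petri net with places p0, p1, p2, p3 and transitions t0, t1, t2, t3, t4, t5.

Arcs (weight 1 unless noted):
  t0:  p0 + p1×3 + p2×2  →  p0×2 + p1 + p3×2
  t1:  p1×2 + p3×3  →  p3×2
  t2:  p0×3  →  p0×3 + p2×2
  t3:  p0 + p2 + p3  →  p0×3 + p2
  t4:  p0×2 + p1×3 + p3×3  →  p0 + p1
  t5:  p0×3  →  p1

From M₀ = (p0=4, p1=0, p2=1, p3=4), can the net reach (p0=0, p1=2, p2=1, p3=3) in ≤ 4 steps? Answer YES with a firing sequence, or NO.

step 1: fire t3:  (p0=4, p1=0, p2=1, p3=4) → (p0=6, p1=0, p2=1, p3=3)
step 2: fire t5:  (p0=6, p1=0, p2=1, p3=3) → (p0=3, p1=1, p2=1, p3=3)
step 3: fire t5:  (p0=3, p1=1, p2=1, p3=3) → (p0=0, p1=2, p2=1, p3=3)

YES — reachable via ⟨t3, t5, t5⟩ (3 firings)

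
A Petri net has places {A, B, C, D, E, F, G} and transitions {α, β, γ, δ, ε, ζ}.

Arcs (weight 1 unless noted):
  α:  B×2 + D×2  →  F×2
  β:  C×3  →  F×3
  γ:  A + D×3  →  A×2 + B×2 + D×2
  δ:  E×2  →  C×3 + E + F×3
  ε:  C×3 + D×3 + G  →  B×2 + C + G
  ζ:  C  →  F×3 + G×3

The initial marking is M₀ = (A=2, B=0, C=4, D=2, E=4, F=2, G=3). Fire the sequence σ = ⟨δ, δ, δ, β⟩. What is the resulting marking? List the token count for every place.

(A=2, B=0, C=10, D=2, E=1, F=14, G=3)

step 1: fire δ:  (A=2, B=0, C=4, D=2, E=4, F=2, G=3) → (A=2, B=0, C=7, D=2, E=3, F=5, G=3)
step 2: fire δ:  (A=2, B=0, C=7, D=2, E=3, F=5, G=3) → (A=2, B=0, C=10, D=2, E=2, F=8, G=3)
step 3: fire δ:  (A=2, B=0, C=10, D=2, E=2, F=8, G=3) → (A=2, B=0, C=13, D=2, E=1, F=11, G=3)
step 4: fire β:  (A=2, B=0, C=13, D=2, E=1, F=11, G=3) → (A=2, B=0, C=10, D=2, E=1, F=14, G=3)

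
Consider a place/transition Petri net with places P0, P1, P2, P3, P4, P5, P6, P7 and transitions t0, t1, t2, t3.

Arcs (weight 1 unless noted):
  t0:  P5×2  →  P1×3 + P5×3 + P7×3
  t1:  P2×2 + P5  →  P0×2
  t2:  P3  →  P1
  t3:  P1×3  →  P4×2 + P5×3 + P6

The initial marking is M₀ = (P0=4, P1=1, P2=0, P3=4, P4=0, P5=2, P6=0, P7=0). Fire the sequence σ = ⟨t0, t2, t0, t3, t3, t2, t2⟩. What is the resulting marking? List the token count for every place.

(P0=4, P1=4, P2=0, P3=1, P4=4, P5=10, P6=2, P7=6)

step 1: fire t0:  (P0=4, P1=1, P2=0, P3=4, P4=0, P5=2, P6=0, P7=0) → (P0=4, P1=4, P2=0, P3=4, P4=0, P5=3, P6=0, P7=3)
step 2: fire t2:  (P0=4, P1=4, P2=0, P3=4, P4=0, P5=3, P6=0, P7=3) → (P0=4, P1=5, P2=0, P3=3, P4=0, P5=3, P6=0, P7=3)
step 3: fire t0:  (P0=4, P1=5, P2=0, P3=3, P4=0, P5=3, P6=0, P7=3) → (P0=4, P1=8, P2=0, P3=3, P4=0, P5=4, P6=0, P7=6)
step 4: fire t3:  (P0=4, P1=8, P2=0, P3=3, P4=0, P5=4, P6=0, P7=6) → (P0=4, P1=5, P2=0, P3=3, P4=2, P5=7, P6=1, P7=6)
step 5: fire t3:  (P0=4, P1=5, P2=0, P3=3, P4=2, P5=7, P6=1, P7=6) → (P0=4, P1=2, P2=0, P3=3, P4=4, P5=10, P6=2, P7=6)
step 6: fire t2:  (P0=4, P1=2, P2=0, P3=3, P4=4, P5=10, P6=2, P7=6) → (P0=4, P1=3, P2=0, P3=2, P4=4, P5=10, P6=2, P7=6)
step 7: fire t2:  (P0=4, P1=3, P2=0, P3=2, P4=4, P5=10, P6=2, P7=6) → (P0=4, P1=4, P2=0, P3=1, P4=4, P5=10, P6=2, P7=6)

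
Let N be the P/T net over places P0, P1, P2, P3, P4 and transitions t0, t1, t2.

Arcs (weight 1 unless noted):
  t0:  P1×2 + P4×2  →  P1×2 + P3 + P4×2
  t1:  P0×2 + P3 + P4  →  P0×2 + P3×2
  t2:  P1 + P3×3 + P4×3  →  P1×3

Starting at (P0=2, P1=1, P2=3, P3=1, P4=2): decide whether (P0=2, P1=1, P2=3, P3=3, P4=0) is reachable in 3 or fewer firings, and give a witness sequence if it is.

step 1: fire t1:  (P0=2, P1=1, P2=3, P3=1, P4=2) → (P0=2, P1=1, P2=3, P3=2, P4=1)
step 2: fire t1:  (P0=2, P1=1, P2=3, P3=2, P4=1) → (P0=2, P1=1, P2=3, P3=3, P4=0)

YES — reachable via ⟨t1, t1⟩ (2 firings)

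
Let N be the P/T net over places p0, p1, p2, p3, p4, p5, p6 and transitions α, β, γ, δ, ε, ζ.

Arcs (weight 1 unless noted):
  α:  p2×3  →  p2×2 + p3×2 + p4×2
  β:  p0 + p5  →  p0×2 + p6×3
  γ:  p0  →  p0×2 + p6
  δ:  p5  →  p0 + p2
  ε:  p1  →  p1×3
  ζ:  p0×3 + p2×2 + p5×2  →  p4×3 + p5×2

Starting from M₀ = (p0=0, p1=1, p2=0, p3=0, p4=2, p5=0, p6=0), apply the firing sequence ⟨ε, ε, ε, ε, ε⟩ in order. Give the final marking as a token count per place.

(p0=0, p1=11, p2=0, p3=0, p4=2, p5=0, p6=0)

step 1: fire ε:  (p0=0, p1=1, p2=0, p3=0, p4=2, p5=0, p6=0) → (p0=0, p1=3, p2=0, p3=0, p4=2, p5=0, p6=0)
step 2: fire ε:  (p0=0, p1=3, p2=0, p3=0, p4=2, p5=0, p6=0) → (p0=0, p1=5, p2=0, p3=0, p4=2, p5=0, p6=0)
step 3: fire ε:  (p0=0, p1=5, p2=0, p3=0, p4=2, p5=0, p6=0) → (p0=0, p1=7, p2=0, p3=0, p4=2, p5=0, p6=0)
step 4: fire ε:  (p0=0, p1=7, p2=0, p3=0, p4=2, p5=0, p6=0) → (p0=0, p1=9, p2=0, p3=0, p4=2, p5=0, p6=0)
step 5: fire ε:  (p0=0, p1=9, p2=0, p3=0, p4=2, p5=0, p6=0) → (p0=0, p1=11, p2=0, p3=0, p4=2, p5=0, p6=0)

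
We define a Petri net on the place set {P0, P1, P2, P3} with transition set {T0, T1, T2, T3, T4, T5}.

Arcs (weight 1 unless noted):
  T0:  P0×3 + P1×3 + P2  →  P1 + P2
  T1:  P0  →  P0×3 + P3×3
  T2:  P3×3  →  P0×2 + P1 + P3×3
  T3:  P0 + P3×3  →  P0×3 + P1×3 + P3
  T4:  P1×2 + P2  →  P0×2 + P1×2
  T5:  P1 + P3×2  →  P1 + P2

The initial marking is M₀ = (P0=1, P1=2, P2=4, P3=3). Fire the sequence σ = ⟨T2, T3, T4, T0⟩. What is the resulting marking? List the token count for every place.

(P0=4, P1=4, P2=3, P3=1)

step 1: fire T2:  (P0=1, P1=2, P2=4, P3=3) → (P0=3, P1=3, P2=4, P3=3)
step 2: fire T3:  (P0=3, P1=3, P2=4, P3=3) → (P0=5, P1=6, P2=4, P3=1)
step 3: fire T4:  (P0=5, P1=6, P2=4, P3=1) → (P0=7, P1=6, P2=3, P3=1)
step 4: fire T0:  (P0=7, P1=6, P2=3, P3=1) → (P0=4, P1=4, P2=3, P3=1)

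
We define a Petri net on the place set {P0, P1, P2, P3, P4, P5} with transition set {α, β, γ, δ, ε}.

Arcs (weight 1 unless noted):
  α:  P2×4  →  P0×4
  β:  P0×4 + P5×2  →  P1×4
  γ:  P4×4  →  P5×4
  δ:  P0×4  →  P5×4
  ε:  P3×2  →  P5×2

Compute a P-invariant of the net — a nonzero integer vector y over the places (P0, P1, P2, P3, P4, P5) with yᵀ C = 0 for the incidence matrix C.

y = (P0:2, P1:3, P2:2, P3:2, P4:2, P5:2)

Incidence matrix C (rows=places, cols=transitions):
        α    β    γ    δ    ε
   P0   4   -4    0   -4    0
   P1   0    4    0    0    0
   P2  -4    0    0    0    0
   P3   0    0    0    0   -2
   P4   0    0   -4    0    0
   P5   0   -2    4    4    2

Candidate y = [2, 3, 2, 2, 2, 2]; check y·C column-wise:
  col α: 2·4 + 3·0 + 2·-4 + 2·0 + 2·0 + 2·0 = 0
  col β: 2·-4 + 3·4 + 2·0 + 2·0 + 2·0 + 2·-2 = 0
  col γ: 2·0 + 3·0 + 2·0 + 2·0 + 2·-4 + 2·4 = 0
  col δ: 2·-4 + 3·0 + 2·0 + 2·0 + 2·0 + 2·4 = 0
  col ε: 2·0 + 3·0 + 2·0 + 2·-2 + 2·0 + 2·2 = 0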